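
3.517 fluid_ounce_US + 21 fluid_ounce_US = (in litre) 0.7251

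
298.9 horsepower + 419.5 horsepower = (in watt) 5.357e+05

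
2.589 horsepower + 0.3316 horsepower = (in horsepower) 2.921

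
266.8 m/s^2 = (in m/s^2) 266.8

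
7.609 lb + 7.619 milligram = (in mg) 3.451e+06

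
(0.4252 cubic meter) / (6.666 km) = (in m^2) 6.379e-05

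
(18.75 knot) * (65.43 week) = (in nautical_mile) 2.061e+05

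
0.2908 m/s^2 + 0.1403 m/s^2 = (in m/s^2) 0.4311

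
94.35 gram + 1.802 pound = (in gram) 911.7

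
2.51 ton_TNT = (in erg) 1.05e+17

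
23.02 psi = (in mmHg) 1190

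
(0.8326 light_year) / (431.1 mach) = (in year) 1702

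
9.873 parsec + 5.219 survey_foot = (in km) 3.046e+14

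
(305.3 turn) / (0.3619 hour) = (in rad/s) 1.472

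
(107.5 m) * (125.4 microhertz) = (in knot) 0.0262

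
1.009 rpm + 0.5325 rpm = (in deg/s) 9.249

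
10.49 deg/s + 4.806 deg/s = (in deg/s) 15.3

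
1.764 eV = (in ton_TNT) 6.755e-29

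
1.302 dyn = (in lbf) 2.927e-06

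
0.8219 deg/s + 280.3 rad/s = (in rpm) 2677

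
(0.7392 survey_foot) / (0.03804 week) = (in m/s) 9.793e-06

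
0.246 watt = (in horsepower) 0.0003299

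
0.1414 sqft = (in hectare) 1.314e-06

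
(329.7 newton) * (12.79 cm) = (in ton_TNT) 1.008e-08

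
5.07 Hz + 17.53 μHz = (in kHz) 0.00507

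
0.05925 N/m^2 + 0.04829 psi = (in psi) 0.0483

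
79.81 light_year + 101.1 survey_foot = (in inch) 2.973e+19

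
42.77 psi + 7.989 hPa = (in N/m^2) 2.957e+05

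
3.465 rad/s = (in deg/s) 198.5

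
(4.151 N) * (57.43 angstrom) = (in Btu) 2.26e-11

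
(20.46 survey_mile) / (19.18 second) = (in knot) 3337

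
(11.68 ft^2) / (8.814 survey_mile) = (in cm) 0.00765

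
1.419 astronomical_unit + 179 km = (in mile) 1.319e+08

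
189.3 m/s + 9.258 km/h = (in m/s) 191.9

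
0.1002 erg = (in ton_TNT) 2.395e-18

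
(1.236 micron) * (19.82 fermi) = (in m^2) 2.45e-20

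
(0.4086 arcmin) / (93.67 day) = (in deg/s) 8.415e-10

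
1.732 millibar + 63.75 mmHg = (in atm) 0.08559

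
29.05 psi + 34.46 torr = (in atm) 2.022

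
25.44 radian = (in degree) 1458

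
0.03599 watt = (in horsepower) 4.826e-05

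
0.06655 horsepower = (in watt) 49.63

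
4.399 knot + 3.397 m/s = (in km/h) 20.38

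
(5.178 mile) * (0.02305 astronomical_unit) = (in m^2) 2.873e+13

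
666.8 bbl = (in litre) 1.06e+05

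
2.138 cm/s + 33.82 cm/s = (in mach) 0.001056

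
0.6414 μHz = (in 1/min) 3.848e-05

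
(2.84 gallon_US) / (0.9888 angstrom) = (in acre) 2.687e+04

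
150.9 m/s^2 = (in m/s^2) 150.9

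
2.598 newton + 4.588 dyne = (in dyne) 2.598e+05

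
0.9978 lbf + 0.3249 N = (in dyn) 4.763e+05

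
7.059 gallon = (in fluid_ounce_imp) 940.5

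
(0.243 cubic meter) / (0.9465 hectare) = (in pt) 0.07278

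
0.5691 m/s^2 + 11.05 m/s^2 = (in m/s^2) 11.62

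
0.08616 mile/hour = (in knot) 0.07487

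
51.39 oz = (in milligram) 1.457e+06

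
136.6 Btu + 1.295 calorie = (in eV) 8.996e+23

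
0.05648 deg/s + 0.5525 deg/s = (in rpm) 0.1015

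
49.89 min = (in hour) 0.8315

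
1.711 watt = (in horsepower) 0.002294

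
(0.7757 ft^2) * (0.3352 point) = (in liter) 0.008522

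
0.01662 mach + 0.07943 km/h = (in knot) 11.04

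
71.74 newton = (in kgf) 7.315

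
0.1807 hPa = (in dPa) 180.7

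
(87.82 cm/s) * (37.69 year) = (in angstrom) 1.044e+19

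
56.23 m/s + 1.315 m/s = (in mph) 128.7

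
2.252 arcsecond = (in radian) 1.092e-05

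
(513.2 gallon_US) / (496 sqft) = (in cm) 4.216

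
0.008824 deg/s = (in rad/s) 0.000154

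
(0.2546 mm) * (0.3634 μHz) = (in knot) 1.798e-10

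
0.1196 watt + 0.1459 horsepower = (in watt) 108.9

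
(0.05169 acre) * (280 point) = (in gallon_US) 5458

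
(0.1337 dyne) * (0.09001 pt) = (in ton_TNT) 1.015e-20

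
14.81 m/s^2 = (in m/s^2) 14.81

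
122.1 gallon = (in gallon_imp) 101.7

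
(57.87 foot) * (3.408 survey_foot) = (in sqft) 197.2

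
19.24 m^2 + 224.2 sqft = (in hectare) 0.004007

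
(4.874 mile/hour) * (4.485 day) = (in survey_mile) 524.6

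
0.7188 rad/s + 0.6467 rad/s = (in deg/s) 78.24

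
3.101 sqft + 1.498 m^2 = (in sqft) 19.23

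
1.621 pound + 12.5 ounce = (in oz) 38.44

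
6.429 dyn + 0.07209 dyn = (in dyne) 6.501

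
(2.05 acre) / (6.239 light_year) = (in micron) 1.406e-07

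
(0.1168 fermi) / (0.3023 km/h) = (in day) 1.61e-20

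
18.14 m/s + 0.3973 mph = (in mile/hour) 40.98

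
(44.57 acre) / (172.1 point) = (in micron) 2.971e+12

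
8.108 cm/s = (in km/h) 0.2919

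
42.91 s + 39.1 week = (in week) 39.1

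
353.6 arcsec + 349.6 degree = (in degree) 349.7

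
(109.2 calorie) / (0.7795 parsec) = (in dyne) 1.9e-09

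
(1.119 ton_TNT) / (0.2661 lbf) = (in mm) 3.955e+12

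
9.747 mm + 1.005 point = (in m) 0.0101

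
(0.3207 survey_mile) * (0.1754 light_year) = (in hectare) 8.565e+13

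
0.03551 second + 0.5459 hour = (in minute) 32.75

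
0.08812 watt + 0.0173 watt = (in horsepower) 0.0001414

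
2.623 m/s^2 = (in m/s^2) 2.623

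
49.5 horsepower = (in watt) 3.691e+04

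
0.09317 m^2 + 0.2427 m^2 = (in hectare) 3.359e-05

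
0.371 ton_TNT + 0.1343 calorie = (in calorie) 3.71e+08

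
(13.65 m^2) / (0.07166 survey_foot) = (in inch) 2.46e+04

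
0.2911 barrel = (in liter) 46.28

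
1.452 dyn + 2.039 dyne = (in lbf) 7.848e-06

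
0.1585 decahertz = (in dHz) 15.85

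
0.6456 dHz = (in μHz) 6.456e+04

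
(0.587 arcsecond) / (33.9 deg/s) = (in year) 1.525e-13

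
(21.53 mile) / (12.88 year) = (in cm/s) 0.00853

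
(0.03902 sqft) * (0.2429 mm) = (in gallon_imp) 0.0001937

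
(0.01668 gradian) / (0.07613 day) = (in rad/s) 3.983e-08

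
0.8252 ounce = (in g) 23.39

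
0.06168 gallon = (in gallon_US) 0.06168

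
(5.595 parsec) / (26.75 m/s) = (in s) 6.454e+15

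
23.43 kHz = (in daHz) 2343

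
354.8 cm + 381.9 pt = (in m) 3.683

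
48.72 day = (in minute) 7.016e+04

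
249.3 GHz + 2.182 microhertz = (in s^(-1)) 2.493e+11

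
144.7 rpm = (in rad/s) 15.15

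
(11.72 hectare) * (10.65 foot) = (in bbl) 2.393e+06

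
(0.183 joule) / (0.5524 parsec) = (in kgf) 1.095e-18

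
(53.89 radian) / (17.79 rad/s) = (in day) 3.506e-05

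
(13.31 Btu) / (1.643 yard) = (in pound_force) 2101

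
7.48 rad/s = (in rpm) 71.43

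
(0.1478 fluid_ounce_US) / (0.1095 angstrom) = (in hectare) 39.92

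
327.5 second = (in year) 1.038e-05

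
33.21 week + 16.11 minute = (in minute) 3.348e+05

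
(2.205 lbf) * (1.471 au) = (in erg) 2.158e+19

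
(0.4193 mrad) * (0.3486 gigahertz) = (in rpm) 1.396e+06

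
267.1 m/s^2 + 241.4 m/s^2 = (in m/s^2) 508.5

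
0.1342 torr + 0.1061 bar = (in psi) 1.541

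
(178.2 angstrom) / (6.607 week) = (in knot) 8.669e-15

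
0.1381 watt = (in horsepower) 0.0001852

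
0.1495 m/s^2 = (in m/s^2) 0.1495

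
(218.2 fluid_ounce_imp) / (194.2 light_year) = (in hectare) 3.374e-25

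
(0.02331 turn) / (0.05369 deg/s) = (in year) 4.956e-06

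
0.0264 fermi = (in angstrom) 2.64e-07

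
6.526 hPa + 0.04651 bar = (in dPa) 5.304e+04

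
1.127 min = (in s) 67.62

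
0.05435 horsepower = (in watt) 40.53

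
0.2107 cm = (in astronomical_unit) 1.408e-14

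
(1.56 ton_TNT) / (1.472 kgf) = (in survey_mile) 2.81e+05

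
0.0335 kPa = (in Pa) 33.5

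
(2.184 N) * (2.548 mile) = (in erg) 8.956e+10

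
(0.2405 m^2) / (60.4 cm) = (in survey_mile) 0.0002474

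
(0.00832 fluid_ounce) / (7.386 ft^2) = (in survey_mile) 2.228e-10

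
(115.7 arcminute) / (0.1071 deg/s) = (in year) 5.709e-07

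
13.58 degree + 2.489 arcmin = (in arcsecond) 4.904e+04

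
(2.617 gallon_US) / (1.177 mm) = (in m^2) 8.417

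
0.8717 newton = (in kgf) 0.08889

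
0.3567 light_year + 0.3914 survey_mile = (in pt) 9.566e+18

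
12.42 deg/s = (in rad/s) 0.2168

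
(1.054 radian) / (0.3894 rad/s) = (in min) 0.04511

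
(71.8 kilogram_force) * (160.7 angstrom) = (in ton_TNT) 2.704e-15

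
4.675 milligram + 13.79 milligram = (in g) 0.01846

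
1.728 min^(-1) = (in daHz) 0.00288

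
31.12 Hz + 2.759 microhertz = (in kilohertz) 0.03112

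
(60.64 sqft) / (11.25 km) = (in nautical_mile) 2.704e-07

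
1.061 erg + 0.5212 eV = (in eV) 6.622e+11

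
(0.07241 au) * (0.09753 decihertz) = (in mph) 2.363e+08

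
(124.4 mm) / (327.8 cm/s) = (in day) 4.392e-07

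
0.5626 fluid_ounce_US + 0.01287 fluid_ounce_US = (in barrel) 0.000107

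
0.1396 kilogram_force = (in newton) 1.369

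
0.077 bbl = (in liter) 12.24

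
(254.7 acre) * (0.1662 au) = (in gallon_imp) 5.637e+18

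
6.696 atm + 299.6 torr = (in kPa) 718.4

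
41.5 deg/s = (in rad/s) 0.7243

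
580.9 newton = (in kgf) 59.24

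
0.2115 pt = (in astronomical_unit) 4.988e-16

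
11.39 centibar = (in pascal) 1.139e+04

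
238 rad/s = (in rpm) 2273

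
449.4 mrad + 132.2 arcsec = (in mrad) 450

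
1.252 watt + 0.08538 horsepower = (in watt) 64.92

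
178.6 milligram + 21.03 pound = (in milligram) 9.539e+06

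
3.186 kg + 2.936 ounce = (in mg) 3.269e+06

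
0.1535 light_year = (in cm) 1.452e+17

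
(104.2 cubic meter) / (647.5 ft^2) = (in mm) 1732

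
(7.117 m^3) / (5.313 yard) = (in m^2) 1.465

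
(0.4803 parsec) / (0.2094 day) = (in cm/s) 8.192e+13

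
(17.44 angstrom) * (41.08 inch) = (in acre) 4.497e-13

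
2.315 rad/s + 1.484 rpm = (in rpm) 23.59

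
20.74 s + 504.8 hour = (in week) 3.005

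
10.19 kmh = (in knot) 5.502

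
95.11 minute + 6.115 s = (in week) 0.009446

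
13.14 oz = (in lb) 0.8213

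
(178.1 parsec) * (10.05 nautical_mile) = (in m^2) 1.023e+23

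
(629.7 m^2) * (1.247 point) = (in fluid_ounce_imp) 9750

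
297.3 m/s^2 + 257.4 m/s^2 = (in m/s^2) 554.7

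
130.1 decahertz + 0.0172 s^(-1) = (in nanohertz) 1.301e+12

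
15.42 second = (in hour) 0.004283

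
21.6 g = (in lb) 0.04762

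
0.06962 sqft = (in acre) 1.598e-06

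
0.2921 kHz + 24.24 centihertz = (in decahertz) 29.23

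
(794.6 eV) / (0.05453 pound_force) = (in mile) 3.261e-19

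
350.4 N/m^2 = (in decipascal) 3504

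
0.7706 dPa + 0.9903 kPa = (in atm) 0.009774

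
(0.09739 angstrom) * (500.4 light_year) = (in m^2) 4.611e+07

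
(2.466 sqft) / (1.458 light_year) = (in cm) 1.661e-15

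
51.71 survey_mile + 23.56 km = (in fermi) 1.068e+20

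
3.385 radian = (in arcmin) 1.164e+04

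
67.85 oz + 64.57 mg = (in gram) 1924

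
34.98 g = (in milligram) 3.498e+04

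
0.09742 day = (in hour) 2.338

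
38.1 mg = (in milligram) 38.1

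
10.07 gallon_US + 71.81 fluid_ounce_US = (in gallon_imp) 8.852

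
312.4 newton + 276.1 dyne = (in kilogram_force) 31.86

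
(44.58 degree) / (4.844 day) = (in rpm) 1.775e-05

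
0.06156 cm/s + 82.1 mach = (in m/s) 2.796e+04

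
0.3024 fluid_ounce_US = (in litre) 0.008943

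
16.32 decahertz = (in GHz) 1.632e-07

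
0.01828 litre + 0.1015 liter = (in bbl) 0.0007534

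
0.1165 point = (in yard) 4.495e-05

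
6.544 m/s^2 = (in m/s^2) 6.544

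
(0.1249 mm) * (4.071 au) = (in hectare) 7607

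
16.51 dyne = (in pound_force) 3.712e-05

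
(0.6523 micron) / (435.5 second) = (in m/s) 1.498e-09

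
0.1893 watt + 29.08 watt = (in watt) 29.27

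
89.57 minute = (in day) 0.0622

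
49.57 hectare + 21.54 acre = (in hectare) 58.29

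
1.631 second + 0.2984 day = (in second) 2.578e+04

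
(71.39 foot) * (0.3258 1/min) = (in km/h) 0.4254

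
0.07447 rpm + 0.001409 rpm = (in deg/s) 0.4553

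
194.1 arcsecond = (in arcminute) 3.235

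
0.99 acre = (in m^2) 4006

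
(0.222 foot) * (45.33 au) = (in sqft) 4.939e+12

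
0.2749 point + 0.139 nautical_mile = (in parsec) 8.343e-15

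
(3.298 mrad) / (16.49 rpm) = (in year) 6.056e-11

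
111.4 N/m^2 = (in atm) 0.001099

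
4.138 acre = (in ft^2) 1.803e+05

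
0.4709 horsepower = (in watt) 351.2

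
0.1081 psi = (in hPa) 7.453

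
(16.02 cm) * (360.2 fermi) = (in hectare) 5.77e-18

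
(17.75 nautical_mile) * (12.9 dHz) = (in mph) 9.486e+04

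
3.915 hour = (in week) 0.0233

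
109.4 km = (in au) 7.313e-07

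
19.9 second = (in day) 0.0002303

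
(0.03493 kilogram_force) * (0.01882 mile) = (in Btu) 0.009834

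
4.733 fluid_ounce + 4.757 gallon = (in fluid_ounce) 613.6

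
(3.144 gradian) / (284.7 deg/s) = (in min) 0.0001656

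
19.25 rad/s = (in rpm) 183.8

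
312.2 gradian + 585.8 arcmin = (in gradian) 323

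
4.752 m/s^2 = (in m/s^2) 4.752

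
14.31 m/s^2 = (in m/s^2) 14.31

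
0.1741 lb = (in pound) 0.1741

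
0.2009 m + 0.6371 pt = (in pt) 570.1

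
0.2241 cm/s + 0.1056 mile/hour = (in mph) 0.1106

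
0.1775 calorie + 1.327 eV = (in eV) 4.635e+18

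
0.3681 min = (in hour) 0.006135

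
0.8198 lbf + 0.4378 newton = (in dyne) 4.084e+05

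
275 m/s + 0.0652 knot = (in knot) 534.6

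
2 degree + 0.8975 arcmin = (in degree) 2.015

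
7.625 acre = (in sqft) 3.321e+05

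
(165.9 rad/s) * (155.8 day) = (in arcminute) 7.677e+12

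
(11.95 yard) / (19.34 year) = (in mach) 5.262e-11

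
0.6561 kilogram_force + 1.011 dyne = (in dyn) 6.434e+05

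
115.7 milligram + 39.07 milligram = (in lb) 0.0003412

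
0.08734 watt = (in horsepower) 0.0001171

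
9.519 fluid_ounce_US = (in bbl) 0.001771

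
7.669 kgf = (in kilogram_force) 7.669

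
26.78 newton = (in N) 26.78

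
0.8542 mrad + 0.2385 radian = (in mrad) 239.4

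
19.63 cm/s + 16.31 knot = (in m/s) 8.587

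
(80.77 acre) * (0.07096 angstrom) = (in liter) 0.002319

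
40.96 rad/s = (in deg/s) 2347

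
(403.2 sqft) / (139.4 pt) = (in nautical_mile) 0.4113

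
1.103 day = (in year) 0.003022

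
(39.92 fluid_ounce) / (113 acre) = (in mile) 1.604e-12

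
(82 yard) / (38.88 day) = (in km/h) 8.035e-05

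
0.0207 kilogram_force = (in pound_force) 0.04564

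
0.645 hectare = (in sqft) 6.943e+04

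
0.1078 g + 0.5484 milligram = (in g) 0.1083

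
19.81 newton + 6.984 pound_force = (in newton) 50.88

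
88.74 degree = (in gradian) 98.6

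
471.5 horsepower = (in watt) 3.516e+05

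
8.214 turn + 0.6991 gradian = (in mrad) 5.162e+04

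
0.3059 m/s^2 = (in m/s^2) 0.3059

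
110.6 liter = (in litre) 110.6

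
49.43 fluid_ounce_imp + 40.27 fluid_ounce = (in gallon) 0.6856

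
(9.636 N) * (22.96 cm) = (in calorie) 0.5288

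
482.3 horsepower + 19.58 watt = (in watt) 3.597e+05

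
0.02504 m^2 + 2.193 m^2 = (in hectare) 0.0002218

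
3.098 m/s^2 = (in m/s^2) 3.098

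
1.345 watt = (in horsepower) 0.001804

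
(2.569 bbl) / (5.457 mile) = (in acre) 1.149e-08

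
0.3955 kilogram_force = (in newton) 3.879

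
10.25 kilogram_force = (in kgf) 10.25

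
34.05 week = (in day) 238.3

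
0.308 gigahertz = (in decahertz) 3.08e+07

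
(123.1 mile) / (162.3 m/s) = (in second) 1221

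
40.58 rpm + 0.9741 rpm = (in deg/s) 249.3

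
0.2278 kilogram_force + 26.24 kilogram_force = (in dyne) 2.596e+07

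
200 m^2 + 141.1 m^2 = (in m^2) 341.1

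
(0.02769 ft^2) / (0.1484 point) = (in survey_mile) 0.03053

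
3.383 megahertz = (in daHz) 3.383e+05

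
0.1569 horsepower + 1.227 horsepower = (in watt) 1032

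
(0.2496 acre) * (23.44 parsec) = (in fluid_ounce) 2.47e+25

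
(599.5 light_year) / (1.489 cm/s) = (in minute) 6.348e+18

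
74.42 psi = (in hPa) 5131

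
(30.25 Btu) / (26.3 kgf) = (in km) 0.1237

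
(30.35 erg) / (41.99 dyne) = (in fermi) 7.228e+12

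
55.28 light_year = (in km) 5.23e+14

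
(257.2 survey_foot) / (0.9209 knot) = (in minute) 2.758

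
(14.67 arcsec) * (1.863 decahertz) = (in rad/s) 0.001325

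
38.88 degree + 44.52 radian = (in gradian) 2877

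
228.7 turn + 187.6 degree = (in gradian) 9.169e+04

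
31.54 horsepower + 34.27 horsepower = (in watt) 4.907e+04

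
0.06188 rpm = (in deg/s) 0.3713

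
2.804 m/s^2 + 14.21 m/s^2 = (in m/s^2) 17.01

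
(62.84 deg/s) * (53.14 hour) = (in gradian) 1.336e+07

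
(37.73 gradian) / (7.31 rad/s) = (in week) 1.341e-07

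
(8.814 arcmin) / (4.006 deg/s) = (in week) 6.063e-08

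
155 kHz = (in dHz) 1.55e+06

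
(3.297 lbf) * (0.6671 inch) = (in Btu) 0.0002355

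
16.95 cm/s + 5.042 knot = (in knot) 5.371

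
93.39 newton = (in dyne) 9.339e+06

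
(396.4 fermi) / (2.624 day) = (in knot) 3.399e-18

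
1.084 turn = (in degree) 390.2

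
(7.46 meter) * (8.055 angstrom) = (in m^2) 6.009e-09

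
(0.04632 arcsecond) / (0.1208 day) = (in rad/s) 2.152e-11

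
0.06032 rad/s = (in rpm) 0.576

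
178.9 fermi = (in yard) 1.956e-13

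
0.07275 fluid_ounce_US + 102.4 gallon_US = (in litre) 387.6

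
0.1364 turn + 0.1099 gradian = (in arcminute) 2952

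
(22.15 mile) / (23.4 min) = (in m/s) 25.39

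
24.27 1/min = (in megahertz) 4.045e-07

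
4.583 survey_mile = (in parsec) 2.39e-13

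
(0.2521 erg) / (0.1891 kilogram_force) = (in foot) 4.46e-08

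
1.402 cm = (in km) 1.402e-05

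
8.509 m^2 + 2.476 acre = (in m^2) 1.003e+04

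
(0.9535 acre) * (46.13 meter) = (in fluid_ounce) 6.019e+09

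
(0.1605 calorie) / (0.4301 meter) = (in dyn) 1.561e+05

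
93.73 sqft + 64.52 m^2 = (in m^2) 73.23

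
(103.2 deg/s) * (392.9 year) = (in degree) 1.279e+12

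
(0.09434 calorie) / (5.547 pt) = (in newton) 201.7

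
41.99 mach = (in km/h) 5.147e+04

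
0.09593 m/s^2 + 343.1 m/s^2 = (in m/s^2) 343.2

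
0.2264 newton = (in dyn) 2.264e+04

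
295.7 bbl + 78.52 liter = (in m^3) 47.09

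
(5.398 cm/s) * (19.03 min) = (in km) 0.06163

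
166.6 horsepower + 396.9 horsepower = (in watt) 4.202e+05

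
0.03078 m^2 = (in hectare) 3.078e-06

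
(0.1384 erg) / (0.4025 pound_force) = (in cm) 7.73e-07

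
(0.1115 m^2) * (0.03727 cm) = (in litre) 0.04156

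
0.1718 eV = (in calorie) 6.579e-21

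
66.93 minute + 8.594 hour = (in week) 0.05779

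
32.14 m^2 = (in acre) 0.007942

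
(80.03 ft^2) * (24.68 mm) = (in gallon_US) 48.47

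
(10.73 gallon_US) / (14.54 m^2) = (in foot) 0.009165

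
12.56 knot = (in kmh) 23.26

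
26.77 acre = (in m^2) 1.083e+05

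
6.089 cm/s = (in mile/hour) 0.1362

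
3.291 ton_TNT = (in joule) 1.377e+10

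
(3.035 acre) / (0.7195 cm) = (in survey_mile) 1061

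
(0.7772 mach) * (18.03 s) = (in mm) 4.771e+06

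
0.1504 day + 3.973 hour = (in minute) 455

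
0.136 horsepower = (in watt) 101.4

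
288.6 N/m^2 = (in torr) 2.165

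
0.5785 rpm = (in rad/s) 0.06058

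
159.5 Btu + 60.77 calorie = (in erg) 1.685e+12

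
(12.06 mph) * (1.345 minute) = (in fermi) 4.351e+17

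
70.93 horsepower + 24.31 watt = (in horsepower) 70.96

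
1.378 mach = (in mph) 1050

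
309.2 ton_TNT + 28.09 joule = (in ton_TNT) 309.2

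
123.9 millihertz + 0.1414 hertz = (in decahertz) 0.02653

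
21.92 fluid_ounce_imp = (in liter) 0.6228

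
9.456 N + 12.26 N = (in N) 21.72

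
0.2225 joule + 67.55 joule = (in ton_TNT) 1.62e-08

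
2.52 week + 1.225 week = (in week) 3.745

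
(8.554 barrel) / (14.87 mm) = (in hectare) 0.009146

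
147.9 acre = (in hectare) 59.85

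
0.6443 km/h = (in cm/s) 17.9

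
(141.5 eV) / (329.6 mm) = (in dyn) 6.878e-12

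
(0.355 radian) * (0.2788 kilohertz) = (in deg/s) 5671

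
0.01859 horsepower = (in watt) 13.86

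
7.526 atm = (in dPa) 7.626e+06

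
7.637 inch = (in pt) 549.9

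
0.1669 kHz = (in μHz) 1.669e+08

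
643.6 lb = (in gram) 2.919e+05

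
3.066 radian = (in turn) 0.488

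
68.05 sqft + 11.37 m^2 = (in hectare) 0.001769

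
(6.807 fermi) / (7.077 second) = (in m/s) 9.618e-16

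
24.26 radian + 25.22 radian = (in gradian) 3150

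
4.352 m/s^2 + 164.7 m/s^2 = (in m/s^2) 169.1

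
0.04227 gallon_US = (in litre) 0.16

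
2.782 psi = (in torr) 143.9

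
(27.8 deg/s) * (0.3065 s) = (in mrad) 148.7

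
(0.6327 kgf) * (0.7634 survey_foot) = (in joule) 1.444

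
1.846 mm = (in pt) 5.233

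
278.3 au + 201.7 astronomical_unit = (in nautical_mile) 3.877e+10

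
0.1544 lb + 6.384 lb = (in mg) 2.966e+06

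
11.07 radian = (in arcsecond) 2.283e+06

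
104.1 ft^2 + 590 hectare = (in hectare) 590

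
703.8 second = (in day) 0.008146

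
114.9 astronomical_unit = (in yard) 1.88e+13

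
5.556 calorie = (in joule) 23.25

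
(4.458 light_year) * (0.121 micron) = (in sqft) 5.493e+10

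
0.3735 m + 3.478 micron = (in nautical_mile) 0.0002017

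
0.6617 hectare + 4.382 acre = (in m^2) 2.435e+04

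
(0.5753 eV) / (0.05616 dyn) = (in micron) 1.641e-07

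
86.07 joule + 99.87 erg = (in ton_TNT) 2.057e-08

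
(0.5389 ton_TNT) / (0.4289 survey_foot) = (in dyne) 1.725e+15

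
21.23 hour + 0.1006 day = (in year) 0.002699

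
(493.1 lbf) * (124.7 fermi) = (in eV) 1.707e+09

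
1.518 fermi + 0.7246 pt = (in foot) 0.0008387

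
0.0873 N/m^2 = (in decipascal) 0.873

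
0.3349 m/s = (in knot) 0.651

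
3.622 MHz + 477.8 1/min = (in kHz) 3622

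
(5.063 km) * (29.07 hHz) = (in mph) 3.292e+07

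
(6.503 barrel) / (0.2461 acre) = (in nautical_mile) 5.605e-07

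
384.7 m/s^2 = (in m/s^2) 384.7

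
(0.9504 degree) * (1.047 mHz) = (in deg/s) 0.0009951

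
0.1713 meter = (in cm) 17.13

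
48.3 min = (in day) 0.03354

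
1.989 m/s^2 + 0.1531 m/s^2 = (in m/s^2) 2.142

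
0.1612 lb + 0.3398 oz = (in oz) 2.919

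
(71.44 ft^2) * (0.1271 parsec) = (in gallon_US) 6.876e+18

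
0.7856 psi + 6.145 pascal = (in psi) 0.7865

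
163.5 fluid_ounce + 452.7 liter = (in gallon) 120.9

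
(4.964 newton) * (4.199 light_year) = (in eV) 1.231e+36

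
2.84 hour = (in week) 0.0169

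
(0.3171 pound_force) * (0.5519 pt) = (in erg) 2746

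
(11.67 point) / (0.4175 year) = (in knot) 6.078e-10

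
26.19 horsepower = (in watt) 1.953e+04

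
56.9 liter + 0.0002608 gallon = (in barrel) 0.3579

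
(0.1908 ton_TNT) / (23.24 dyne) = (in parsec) 0.0001113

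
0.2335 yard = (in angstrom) 2.135e+09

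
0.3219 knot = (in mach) 0.0004863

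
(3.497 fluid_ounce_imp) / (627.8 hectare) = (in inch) 6.231e-10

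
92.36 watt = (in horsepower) 0.1239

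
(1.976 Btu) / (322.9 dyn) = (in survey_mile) 401.2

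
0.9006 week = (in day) 6.304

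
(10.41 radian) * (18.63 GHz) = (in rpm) 1.852e+12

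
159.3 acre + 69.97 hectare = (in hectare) 134.4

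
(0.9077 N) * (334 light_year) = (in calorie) 6.855e+17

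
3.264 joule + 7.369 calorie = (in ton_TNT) 8.149e-09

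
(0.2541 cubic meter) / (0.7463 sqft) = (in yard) 4.008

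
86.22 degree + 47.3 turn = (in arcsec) 6.161e+07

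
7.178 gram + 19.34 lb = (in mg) 8.78e+06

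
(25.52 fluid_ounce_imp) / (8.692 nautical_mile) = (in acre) 1.113e-11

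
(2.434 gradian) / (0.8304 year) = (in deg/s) 8.365e-08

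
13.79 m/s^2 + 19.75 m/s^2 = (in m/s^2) 33.54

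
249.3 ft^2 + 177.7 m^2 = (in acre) 0.04963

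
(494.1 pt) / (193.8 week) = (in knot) 2.891e-09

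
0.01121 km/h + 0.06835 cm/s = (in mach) 1.115e-05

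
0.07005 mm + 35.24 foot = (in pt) 3.045e+04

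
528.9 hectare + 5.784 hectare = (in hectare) 534.7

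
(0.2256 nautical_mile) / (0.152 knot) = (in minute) 89.05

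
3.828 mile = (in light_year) 6.512e-13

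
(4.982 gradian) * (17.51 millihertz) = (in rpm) 0.01309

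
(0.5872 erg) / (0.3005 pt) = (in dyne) 55.39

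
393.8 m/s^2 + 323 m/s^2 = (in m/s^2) 716.8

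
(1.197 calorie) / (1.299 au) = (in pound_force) 5.794e-12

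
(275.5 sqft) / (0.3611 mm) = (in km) 70.88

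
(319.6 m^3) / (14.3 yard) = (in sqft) 263.1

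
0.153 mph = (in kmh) 0.2462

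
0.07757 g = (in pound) 0.000171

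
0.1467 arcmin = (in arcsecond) 8.802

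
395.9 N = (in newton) 395.9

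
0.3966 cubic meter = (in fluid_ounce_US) 1.341e+04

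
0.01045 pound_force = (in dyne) 4648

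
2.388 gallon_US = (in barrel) 0.05686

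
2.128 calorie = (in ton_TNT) 2.128e-09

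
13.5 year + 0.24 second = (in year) 13.5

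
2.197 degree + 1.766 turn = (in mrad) 1.113e+04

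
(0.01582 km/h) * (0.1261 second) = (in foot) 0.001818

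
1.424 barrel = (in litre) 226.4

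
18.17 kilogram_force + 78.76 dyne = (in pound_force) 40.06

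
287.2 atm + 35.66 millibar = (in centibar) 2.91e+04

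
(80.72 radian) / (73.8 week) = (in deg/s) 0.0001036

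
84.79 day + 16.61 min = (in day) 84.8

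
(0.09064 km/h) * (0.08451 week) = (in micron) 1.287e+09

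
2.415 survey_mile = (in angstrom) 3.887e+13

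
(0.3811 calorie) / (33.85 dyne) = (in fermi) 4.711e+18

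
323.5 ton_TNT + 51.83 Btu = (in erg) 1.354e+19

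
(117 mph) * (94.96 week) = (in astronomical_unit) 0.02008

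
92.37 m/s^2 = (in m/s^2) 92.37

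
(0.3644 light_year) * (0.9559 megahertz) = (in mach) 9.678e+18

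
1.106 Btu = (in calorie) 278.9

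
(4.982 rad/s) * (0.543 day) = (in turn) 3.72e+04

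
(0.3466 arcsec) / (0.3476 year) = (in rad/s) 1.533e-13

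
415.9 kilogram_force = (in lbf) 916.9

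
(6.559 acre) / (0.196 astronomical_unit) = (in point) 0.002566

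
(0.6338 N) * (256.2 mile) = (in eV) 1.631e+24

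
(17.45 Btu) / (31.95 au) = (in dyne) 0.0003852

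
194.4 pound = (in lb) 194.4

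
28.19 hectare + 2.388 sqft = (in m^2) 2.819e+05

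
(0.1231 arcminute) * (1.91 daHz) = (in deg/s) 0.03919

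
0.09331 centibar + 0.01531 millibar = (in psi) 0.01376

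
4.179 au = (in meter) 6.252e+11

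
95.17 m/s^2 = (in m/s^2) 95.17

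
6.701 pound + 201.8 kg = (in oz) 7226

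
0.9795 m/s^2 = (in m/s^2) 0.9795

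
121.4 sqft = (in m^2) 11.28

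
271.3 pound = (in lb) 271.3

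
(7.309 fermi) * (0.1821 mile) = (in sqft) 2.306e-11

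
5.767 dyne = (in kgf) 5.881e-06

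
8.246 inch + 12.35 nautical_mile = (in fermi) 2.287e+19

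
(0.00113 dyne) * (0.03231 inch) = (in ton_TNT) 2.216e-21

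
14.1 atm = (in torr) 1.072e+04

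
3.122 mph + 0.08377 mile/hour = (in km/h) 5.159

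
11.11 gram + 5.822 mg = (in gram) 11.12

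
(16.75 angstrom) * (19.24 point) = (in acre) 2.809e-15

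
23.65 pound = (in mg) 1.073e+07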